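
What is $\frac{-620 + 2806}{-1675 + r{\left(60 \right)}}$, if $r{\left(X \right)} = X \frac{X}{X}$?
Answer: $- \frac{2186}{1615} \approx -1.3536$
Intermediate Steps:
$r{\left(X \right)} = X$ ($r{\left(X \right)} = X 1 = X$)
$\frac{-620 + 2806}{-1675 + r{\left(60 \right)}} = \frac{-620 + 2806}{-1675 + 60} = \frac{2186}{-1615} = 2186 \left(- \frac{1}{1615}\right) = - \frac{2186}{1615}$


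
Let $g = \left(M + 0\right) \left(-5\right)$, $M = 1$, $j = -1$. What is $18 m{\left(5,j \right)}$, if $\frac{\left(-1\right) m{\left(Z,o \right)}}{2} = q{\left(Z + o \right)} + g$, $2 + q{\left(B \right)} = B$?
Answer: $108$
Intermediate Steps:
$q{\left(B \right)} = -2 + B$
$g = -5$ ($g = \left(1 + 0\right) \left(-5\right) = 1 \left(-5\right) = -5$)
$m{\left(Z,o \right)} = 14 - 2 Z - 2 o$ ($m{\left(Z,o \right)} = - 2 \left(\left(-2 + \left(Z + o\right)\right) - 5\right) = - 2 \left(\left(-2 + Z + o\right) - 5\right) = - 2 \left(-7 + Z + o\right) = 14 - 2 Z - 2 o$)
$18 m{\left(5,j \right)} = 18 \left(14 - 10 - -2\right) = 18 \left(14 - 10 + 2\right) = 18 \cdot 6 = 108$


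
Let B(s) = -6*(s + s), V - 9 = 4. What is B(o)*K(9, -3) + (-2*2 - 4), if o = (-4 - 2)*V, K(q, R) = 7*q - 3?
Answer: 56152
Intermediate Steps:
V = 13 (V = 9 + 4 = 13)
K(q, R) = -3 + 7*q
o = -78 (o = (-4 - 2)*13 = -6*13 = -78)
B(s) = -12*s
B(o)*K(9, -3) + (-2*2 - 4) = (-12*(-78))*(-3 + 7*9) + (-2*2 - 4) = 936*(-3 + 63) + (-4 - 4) = 936*60 - 8 = 56160 - 8 = 56152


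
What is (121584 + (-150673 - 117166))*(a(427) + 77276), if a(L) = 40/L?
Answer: -4825960439460/427 ≈ -1.1302e+10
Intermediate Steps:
(121584 + (-150673 - 117166))*(a(427) + 77276) = (121584 + (-150673 - 117166))*(40/427 + 77276) = (121584 - 267839)*(40*(1/427) + 77276) = -146255*(40/427 + 77276) = -146255*32996892/427 = -4825960439460/427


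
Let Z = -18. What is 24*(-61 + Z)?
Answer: -1896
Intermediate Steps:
24*(-61 + Z) = 24*(-61 - 18) = 24*(-79) = -1896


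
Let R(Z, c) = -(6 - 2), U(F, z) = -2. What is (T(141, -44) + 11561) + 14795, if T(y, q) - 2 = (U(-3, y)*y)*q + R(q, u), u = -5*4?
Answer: 38762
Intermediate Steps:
u = -20
R(Z, c) = -4 (R(Z, c) = -1*4 = -4)
T(y, q) = -2 - 2*q*y (T(y, q) = 2 + ((-2*y)*q - 4) = 2 + (-2*q*y - 4) = 2 + (-4 - 2*q*y) = -2 - 2*q*y)
(T(141, -44) + 11561) + 14795 = ((-2 - 2*(-44)*141) + 11561) + 14795 = ((-2 + 12408) + 11561) + 14795 = (12406 + 11561) + 14795 = 23967 + 14795 = 38762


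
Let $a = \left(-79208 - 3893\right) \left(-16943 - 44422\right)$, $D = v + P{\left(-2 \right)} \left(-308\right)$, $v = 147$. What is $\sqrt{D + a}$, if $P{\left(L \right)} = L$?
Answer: $2 \sqrt{1274873407} \approx 71411.0$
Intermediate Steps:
$D = 763$ ($D = 147 - -616 = 147 + 616 = 763$)
$a = 5099492865$ ($a = \left(-83101\right) \left(-61365\right) = 5099492865$)
$\sqrt{D + a} = \sqrt{763 + 5099492865} = \sqrt{5099493628} = 2 \sqrt{1274873407}$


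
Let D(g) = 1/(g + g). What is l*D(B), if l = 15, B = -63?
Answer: -5/42 ≈ -0.11905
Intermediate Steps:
D(g) = 1/(2*g)
l*D(B) = 15*((½)/(-63)) = 15*((½)*(-1/63)) = 15*(-1/126) = -5/42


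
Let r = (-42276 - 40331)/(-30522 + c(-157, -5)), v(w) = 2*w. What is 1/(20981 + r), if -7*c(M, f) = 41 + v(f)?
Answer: 213685/4483903234 ≈ 4.7656e-5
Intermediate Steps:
c(M, f) = -41/7 - 2*f/7 (c(M, f) = -(41 + 2*f)/7 = -41/7 - 2*f/7)
r = 578249/213685 (r = (-42276 - 40331)/(-30522 + (-41/7 - 2/7*(-5))) = -82607/(-30522 + (-41/7 + 10/7)) = -82607/(-30522 - 31/7) = -82607/(-213685/7) = -82607*(-7/213685) = 578249/213685 ≈ 2.7061)
1/(20981 + r) = 1/(20981 + 578249/213685) = 1/(4483903234/213685) = 213685/4483903234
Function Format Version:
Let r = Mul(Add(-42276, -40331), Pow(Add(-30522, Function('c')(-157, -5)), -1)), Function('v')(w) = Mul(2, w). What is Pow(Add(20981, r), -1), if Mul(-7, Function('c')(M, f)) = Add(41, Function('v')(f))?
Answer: Rational(213685, 4483903234) ≈ 4.7656e-5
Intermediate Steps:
Function('c')(M, f) = Add(Rational(-41, 7), Mul(Rational(-2, 7), f)) (Function('c')(M, f) = Mul(Rational(-1, 7), Add(41, Mul(2, f))) = Add(Rational(-41, 7), Mul(Rational(-2, 7), f)))
r = Rational(578249, 213685) (r = Mul(Add(-42276, -40331), Pow(Add(-30522, Add(Rational(-41, 7), Mul(Rational(-2, 7), -5))), -1)) = Mul(-82607, Pow(Add(-30522, Add(Rational(-41, 7), Rational(10, 7))), -1)) = Mul(-82607, Pow(Add(-30522, Rational(-31, 7)), -1)) = Mul(-82607, Pow(Rational(-213685, 7), -1)) = Mul(-82607, Rational(-7, 213685)) = Rational(578249, 213685) ≈ 2.7061)
Pow(Add(20981, r), -1) = Pow(Add(20981, Rational(578249, 213685)), -1) = Pow(Rational(4483903234, 213685), -1) = Rational(213685, 4483903234)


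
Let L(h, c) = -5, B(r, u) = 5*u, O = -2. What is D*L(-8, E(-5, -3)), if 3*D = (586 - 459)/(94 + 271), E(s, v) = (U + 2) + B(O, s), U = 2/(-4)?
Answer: -127/219 ≈ -0.57991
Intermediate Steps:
U = -½ (U = 2*(-¼) = -½ ≈ -0.50000)
E(s, v) = 3/2 + 5*s (E(s, v) = (-½ + 2) + 5*s = 3/2 + 5*s)
D = 127/1095 (D = ((586 - 459)/(94 + 271))/3 = (127/365)/3 = (127*(1/365))/3 = (⅓)*(127/365) = 127/1095 ≈ 0.11598)
D*L(-8, E(-5, -3)) = (127/1095)*(-5) = -127/219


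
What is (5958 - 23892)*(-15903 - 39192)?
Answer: 988073730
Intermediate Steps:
(5958 - 23892)*(-15903 - 39192) = -17934*(-55095) = 988073730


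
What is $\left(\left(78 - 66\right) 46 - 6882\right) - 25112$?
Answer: $-31442$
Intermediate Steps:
$\left(\left(78 - 66\right) 46 - 6882\right) - 25112 = \left(12 \cdot 46 - 6882\right) - 25112 = \left(552 - 6882\right) - 25112 = -6330 - 25112 = -31442$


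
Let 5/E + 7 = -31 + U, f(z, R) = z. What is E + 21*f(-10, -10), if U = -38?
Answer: -15965/76 ≈ -210.07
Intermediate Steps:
E = -5/76 (E = 5/(-7 + (-31 - 38)) = 5/(-7 - 69) = 5/(-76) = 5*(-1/76) = -5/76 ≈ -0.065789)
E + 21*f(-10, -10) = -5/76 + 21*(-10) = -5/76 - 210 = -15965/76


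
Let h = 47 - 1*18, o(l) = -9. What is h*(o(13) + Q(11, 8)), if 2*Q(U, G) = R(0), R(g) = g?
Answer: -261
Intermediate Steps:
Q(U, G) = 0 (Q(U, G) = (1/2)*0 = 0)
h = 29 (h = 47 - 18 = 29)
h*(o(13) + Q(11, 8)) = 29*(-9 + 0) = 29*(-9) = -261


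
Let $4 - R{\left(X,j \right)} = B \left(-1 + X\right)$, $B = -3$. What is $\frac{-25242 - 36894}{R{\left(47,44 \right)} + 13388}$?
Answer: $- \frac{10356}{2255} \approx -4.5925$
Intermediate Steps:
$R{\left(X,j \right)} = 1 + 3 X$ ($R{\left(X,j \right)} = 4 - - 3 \left(-1 + X\right) = 4 - \left(3 - 3 X\right) = 4 + \left(-3 + 3 X\right) = 1 + 3 X$)
$\frac{-25242 - 36894}{R{\left(47,44 \right)} + 13388} = \frac{-25242 - 36894}{\left(1 + 3 \cdot 47\right) + 13388} = - \frac{62136}{\left(1 + 141\right) + 13388} = - \frac{62136}{142 + 13388} = - \frac{62136}{13530} = \left(-62136\right) \frac{1}{13530} = - \frac{10356}{2255}$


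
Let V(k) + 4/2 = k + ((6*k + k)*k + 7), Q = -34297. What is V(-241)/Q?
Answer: -406331/34297 ≈ -11.847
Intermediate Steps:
V(k) = 5 + k + 7*k² (V(k) = -2 + (k + ((6*k + k)*k + 7)) = -2 + (k + ((7*k)*k + 7)) = -2 + (k + (7*k² + 7)) = -2 + (k + (7 + 7*k²)) = -2 + (7 + k + 7*k²) = 5 + k + 7*k²)
V(-241)/Q = (5 - 241 + 7*(-241)²)/(-34297) = (5 - 241 + 7*58081)*(-1/34297) = (5 - 241 + 406567)*(-1/34297) = 406331*(-1/34297) = -406331/34297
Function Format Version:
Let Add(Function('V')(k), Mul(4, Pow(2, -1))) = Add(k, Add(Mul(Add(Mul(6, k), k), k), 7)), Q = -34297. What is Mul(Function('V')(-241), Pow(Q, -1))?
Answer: Rational(-406331, 34297) ≈ -11.847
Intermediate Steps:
Function('V')(k) = Add(5, k, Mul(7, Pow(k, 2))) (Function('V')(k) = Add(-2, Add(k, Add(Mul(Add(Mul(6, k), k), k), 7))) = Add(-2, Add(k, Add(Mul(Mul(7, k), k), 7))) = Add(-2, Add(k, Add(Mul(7, Pow(k, 2)), 7))) = Add(-2, Add(k, Add(7, Mul(7, Pow(k, 2))))) = Add(-2, Add(7, k, Mul(7, Pow(k, 2)))) = Add(5, k, Mul(7, Pow(k, 2))))
Mul(Function('V')(-241), Pow(Q, -1)) = Mul(Add(5, -241, Mul(7, Pow(-241, 2))), Pow(-34297, -1)) = Mul(Add(5, -241, Mul(7, 58081)), Rational(-1, 34297)) = Mul(Add(5, -241, 406567), Rational(-1, 34297)) = Mul(406331, Rational(-1, 34297)) = Rational(-406331, 34297)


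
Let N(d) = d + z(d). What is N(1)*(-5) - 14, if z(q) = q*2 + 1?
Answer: -34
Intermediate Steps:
z(q) = 1 + 2*q (z(q) = 2*q + 1 = 1 + 2*q)
N(d) = 1 + 3*d (N(d) = d + (1 + 2*d) = 1 + 3*d)
N(1)*(-5) - 14 = (1 + 3*1)*(-5) - 14 = (1 + 3)*(-5) - 14 = 4*(-5) - 14 = -20 - 14 = -34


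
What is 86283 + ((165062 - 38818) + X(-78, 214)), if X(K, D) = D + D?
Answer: 212955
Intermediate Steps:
X(K, D) = 2*D
86283 + ((165062 - 38818) + X(-78, 214)) = 86283 + ((165062 - 38818) + 2*214) = 86283 + (126244 + 428) = 86283 + 126672 = 212955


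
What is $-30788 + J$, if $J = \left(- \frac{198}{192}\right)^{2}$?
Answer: $- \frac{31525823}{1024} \approx -30787.0$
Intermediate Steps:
$J = \frac{1089}{1024}$ ($J = \left(\left(-198\right) \frac{1}{192}\right)^{2} = \left(- \frac{33}{32}\right)^{2} = \frac{1089}{1024} \approx 1.0635$)
$-30788 + J = -30788 + \frac{1089}{1024} = - \frac{31525823}{1024}$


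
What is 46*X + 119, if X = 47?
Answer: 2281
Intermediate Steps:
46*X + 119 = 46*47 + 119 = 2162 + 119 = 2281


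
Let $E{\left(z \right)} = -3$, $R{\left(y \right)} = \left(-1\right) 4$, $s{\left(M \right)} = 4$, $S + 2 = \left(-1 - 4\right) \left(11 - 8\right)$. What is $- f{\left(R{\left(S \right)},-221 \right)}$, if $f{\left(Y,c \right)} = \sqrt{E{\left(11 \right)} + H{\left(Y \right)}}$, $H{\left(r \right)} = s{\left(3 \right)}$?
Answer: $-1$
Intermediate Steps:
$S = -17$ ($S = -2 + \left(-1 - 4\right) \left(11 - 8\right) = -2 - 15 = -17$)
$H{\left(r \right)} = 4$
$R{\left(y \right)} = -4$
$f{\left(Y,c \right)} = 1$ ($f{\left(Y,c \right)} = \sqrt{-3 + 4} = \sqrt{1} = 1$)
$- f{\left(R{\left(S \right)},-221 \right)} = \left(-1\right) 1 = -1$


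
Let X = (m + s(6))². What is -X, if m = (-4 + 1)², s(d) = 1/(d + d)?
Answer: -11881/144 ≈ -82.507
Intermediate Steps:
s(d) = 1/(2*d)
m = 9 (m = (-3)² = 9)
X = 11881/144 (X = (9 + (½)/6)² = (9 + (½)*(⅙))² = (9 + 1/12)² = (109/12)² = 11881/144 ≈ 82.507)
-X = -1*11881/144 = -11881/144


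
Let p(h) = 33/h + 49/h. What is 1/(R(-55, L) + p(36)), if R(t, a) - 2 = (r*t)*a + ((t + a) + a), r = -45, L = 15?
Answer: 18/667877 ≈ 2.6951e-5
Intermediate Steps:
p(h) = 82/h
R(t, a) = 2 + t + 2*a - 45*a*t (R(t, a) = 2 + ((-45*t)*a + ((t + a) + a)) = 2 + (-45*a*t + ((a + t) + a)) = 2 + (-45*a*t + (t + 2*a)) = 2 + (t + 2*a - 45*a*t) = 2 + t + 2*a - 45*a*t)
1/(R(-55, L) + p(36)) = 1/((2 - 55 + 2*15 - 45*15*(-55)) + 82/36) = 1/((2 - 55 + 30 + 37125) + 82*(1/36)) = 1/(37102 + 41/18) = 1/(667877/18) = 18/667877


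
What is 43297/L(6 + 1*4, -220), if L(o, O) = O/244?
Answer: -2641117/55 ≈ -48020.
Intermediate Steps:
L(o, O) = O/244 (L(o, O) = O*(1/244) = O/244)
43297/L(6 + 1*4, -220) = 43297/(((1/244)*(-220))) = 43297/(-55/61) = 43297*(-61/55) = -2641117/55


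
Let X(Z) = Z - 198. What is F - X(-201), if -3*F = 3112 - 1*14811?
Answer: 12896/3 ≈ 4298.7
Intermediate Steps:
F = 11699/3 (F = -(3112 - 1*14811)/3 = -(3112 - 14811)/3 = -⅓*(-11699) = 11699/3 ≈ 3899.7)
X(Z) = -198 + Z
F - X(-201) = 11699/3 - (-198 - 201) = 11699/3 - 1*(-399) = 11699/3 + 399 = 12896/3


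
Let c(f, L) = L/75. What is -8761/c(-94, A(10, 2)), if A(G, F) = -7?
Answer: 657075/7 ≈ 93868.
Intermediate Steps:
c(f, L) = L/75 (c(f, L) = L*(1/75) = L/75)
-8761/c(-94, A(10, 2)) = -8761/((1/75)*(-7)) = -8761/(-7/75) = -8761*(-75/7) = 657075/7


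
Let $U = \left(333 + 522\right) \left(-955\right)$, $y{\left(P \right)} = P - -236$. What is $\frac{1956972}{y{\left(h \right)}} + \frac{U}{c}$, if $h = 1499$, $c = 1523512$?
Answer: $\frac{2980053654789}{2643293320} \approx 1127.4$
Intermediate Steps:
$y{\left(P \right)} = 236 + P$ ($y{\left(P \right)} = P + 236 = 236 + P$)
$U = -816525$ ($U = 855 \left(-955\right) = -816525$)
$\frac{1956972}{y{\left(h \right)}} + \frac{U}{c} = \frac{1956972}{236 + 1499} - \frac{816525}{1523512} = \frac{1956972}{1735} - \frac{816525}{1523512} = \frac{2980053654789}{2643293320}$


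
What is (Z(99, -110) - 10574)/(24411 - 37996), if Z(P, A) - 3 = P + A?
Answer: 74/95 ≈ 0.77895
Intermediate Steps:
Z(P, A) = 3 + A + P (Z(P, A) = 3 + (P + A) = 3 + (A + P) = 3 + A + P)
(Z(99, -110) - 10574)/(24411 - 37996) = ((3 - 110 + 99) - 10574)/(24411 - 37996) = (-8 - 10574)/(-13585) = -10582*(-1/13585) = 74/95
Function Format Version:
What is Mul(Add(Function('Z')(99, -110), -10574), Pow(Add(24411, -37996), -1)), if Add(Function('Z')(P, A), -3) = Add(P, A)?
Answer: Rational(74, 95) ≈ 0.77895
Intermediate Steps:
Function('Z')(P, A) = Add(3, A, P) (Function('Z')(P, A) = Add(3, Add(P, A)) = Add(3, Add(A, P)) = Add(3, A, P))
Mul(Add(Function('Z')(99, -110), -10574), Pow(Add(24411, -37996), -1)) = Mul(Add(Add(3, -110, 99), -10574), Pow(Add(24411, -37996), -1)) = Mul(Add(-8, -10574), Pow(-13585, -1)) = Mul(-10582, Rational(-1, 13585)) = Rational(74, 95)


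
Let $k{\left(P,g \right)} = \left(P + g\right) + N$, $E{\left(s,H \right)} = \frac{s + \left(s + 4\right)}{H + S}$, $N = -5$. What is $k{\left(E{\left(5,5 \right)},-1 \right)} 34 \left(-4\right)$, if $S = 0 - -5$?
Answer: $\frac{3128}{5} \approx 625.6$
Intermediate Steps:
$S = 5$ ($S = 0 + 5 = 5$)
$E{\left(s,H \right)} = \frac{4 + 2 s}{5 + H}$ ($E{\left(s,H \right)} = \frac{s + \left(s + 4\right)}{H + 5} = \frac{s + \left(4 + s\right)}{5 + H} = \frac{4 + 2 s}{5 + H}$)
$k{\left(P,g \right)} = -5 + P + g$ ($k{\left(P,g \right)} = \left(P + g\right) - 5 = -5 + P + g$)
$k{\left(E{\left(5,5 \right)},-1 \right)} 34 \left(-4\right) = \left(-5 + \frac{2 \left(2 + 5\right)}{5 + 5} - 1\right) 34 \left(-4\right) = \left(-5 + 2 \cdot \frac{1}{10} \cdot 7 - 1\right) 34 \left(-4\right) = \left(-5 + \frac{7}{5} - 1\right) 34 \left(-4\right) = \left(- \frac{23}{5}\right) 34 \left(-4\right) = \left(- \frac{782}{5}\right) \left(-4\right) = \frac{3128}{5}$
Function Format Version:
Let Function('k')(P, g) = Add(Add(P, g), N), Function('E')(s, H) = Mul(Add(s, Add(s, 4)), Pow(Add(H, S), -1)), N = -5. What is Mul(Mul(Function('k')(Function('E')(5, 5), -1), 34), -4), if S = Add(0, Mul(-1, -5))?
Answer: Rational(3128, 5) ≈ 625.60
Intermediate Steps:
S = 5 (S = Add(0, 5) = 5)
Function('E')(s, H) = Mul(Pow(Add(5, H), -1), Add(4, Mul(2, s))) (Function('E')(s, H) = Mul(Add(s, Add(s, 4)), Pow(Add(H, 5), -1)) = Mul(Add(s, Add(4, s)), Pow(Add(5, H), -1)) = Mul(Add(4, Mul(2, s)), Pow(Add(5, H), -1)) = Mul(Pow(Add(5, H), -1), Add(4, Mul(2, s))))
Function('k')(P, g) = Add(-5, P, g) (Function('k')(P, g) = Add(Add(P, g), -5) = Add(-5, P, g))
Mul(Mul(Function('k')(Function('E')(5, 5), -1), 34), -4) = Mul(Mul(Add(-5, Mul(2, Pow(Add(5, 5), -1), Add(2, 5)), -1), 34), -4) = Mul(Mul(Add(-5, Mul(2, Pow(10, -1), 7), -1), 34), -4) = Mul(Mul(Add(-5, Mul(2, Rational(1, 10), 7), -1), 34), -4) = Mul(Mul(Add(-5, Rational(7, 5), -1), 34), -4) = Mul(Mul(Rational(-23, 5), 34), -4) = Mul(Rational(-782, 5), -4) = Rational(3128, 5)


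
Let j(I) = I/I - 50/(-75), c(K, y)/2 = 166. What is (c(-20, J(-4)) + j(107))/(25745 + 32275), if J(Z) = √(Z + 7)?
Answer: 1001/174060 ≈ 0.0057509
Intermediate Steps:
J(Z) = √(7 + Z)
c(K, y) = 332 (c(K, y) = 2*166 = 332)
j(I) = 5/3 (j(I) = 1 - 50*(-1/75) = 1 + ⅔ = 5/3)
(c(-20, J(-4)) + j(107))/(25745 + 32275) = (332 + 5/3)/(25745 + 32275) = (1001/3)/58020 = (1001/3)*(1/58020) = 1001/174060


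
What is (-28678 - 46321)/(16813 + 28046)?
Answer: -74999/44859 ≈ -1.6719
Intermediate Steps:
(-28678 - 46321)/(16813 + 28046) = -74999/44859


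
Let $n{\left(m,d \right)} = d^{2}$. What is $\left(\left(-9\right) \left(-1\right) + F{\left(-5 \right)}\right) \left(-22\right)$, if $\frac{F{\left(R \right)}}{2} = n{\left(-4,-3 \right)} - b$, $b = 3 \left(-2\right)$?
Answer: $-858$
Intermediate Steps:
$b = -6$
$F{\left(R \right)} = 30$ ($F{\left(R \right)} = 2 \left(\left(-3\right)^{2} - -6\right) = 2 \left(9 + 6\right) = 2 \cdot 15 = 30$)
$\left(\left(-9\right) \left(-1\right) + F{\left(-5 \right)}\right) \left(-22\right) = \left(\left(-9\right) \left(-1\right) + 30\right) \left(-22\right) = \left(9 + 30\right) \left(-22\right) = 39 \left(-22\right) = -858$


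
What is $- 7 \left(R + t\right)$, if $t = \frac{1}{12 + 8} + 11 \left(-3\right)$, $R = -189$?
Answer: $\frac{31073}{20} \approx 1553.7$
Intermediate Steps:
$t = - \frac{659}{20}$ ($t = \frac{1}{20} - 33 = - \frac{659}{20} \approx -32.95$)
$- 7 \left(R + t\right) = - 7 \left(-189 - \frac{659}{20}\right) = \left(-7\right) \left(- \frac{4439}{20}\right) = \frac{31073}{20}$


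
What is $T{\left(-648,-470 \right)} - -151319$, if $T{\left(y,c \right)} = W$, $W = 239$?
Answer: $151558$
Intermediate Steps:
$T{\left(y,c \right)} = 239$
$T{\left(-648,-470 \right)} - -151319 = 239 - -151319 = 239 + 151319 = 151558$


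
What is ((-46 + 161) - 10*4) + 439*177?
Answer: 77778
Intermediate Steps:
((-46 + 161) - 10*4) + 439*177 = (115 - 2*20) + 77703 = (115 - 40) + 77703 = 75 + 77703 = 77778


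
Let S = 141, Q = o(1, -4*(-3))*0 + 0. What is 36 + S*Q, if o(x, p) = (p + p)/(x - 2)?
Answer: 36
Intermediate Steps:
o(x, p) = 2*p/(-2 + x) (o(x, p) = (2*p)/(-2 + x) = 2*p/(-2 + x))
Q = 0 (Q = (2*(-4*(-3))/(-2 + 1))*0 + 0 = (2*12/(-1))*0 + 0 = (2*12*(-1))*0 + 0 = -24*0 + 0 = 0 + 0 = 0)
36 + S*Q = 36 + 141*0 = 36 + 0 = 36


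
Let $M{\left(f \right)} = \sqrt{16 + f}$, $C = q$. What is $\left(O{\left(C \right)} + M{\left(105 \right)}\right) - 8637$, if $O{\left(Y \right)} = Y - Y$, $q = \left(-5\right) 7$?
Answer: $-8626$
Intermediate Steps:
$q = -35$
$C = -35$
$O{\left(Y \right)} = 0$
$\left(O{\left(C \right)} + M{\left(105 \right)}\right) - 8637 = \left(0 + \sqrt{16 + 105}\right) - 8637 = \left(0 + \sqrt{121}\right) - 8637 = \left(0 + 11\right) - 8637 = 11 - 8637 = -8626$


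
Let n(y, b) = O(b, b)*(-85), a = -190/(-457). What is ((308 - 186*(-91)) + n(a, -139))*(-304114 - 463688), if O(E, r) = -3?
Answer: -13428089178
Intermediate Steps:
a = 190/457 (a = -190*(-1/457) = 190/457 ≈ 0.41575)
n(y, b) = 255 (n(y, b) = -3*(-85) = 255)
((308 - 186*(-91)) + n(a, -139))*(-304114 - 463688) = ((308 - 186*(-91)) + 255)*(-304114 - 463688) = ((308 + 16926) + 255)*(-767802) = (17234 + 255)*(-767802) = 17489*(-767802) = -13428089178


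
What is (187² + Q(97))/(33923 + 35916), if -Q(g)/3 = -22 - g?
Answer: 35326/69839 ≈ 0.50582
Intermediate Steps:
Q(g) = 66 + 3*g (Q(g) = -3*(-22 - g) = 66 + 3*g)
(187² + Q(97))/(33923 + 35916) = (187² + (66 + 3*97))/(33923 + 35916) = (34969 + (66 + 291))/69839 = (34969 + 357)*(1/69839) = 35326*(1/69839) = 35326/69839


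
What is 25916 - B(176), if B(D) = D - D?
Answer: 25916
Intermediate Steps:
B(D) = 0
25916 - B(176) = 25916 - 1*0 = 25916 + 0 = 25916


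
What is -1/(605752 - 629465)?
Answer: 1/23713 ≈ 4.2171e-5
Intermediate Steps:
-1/(605752 - 629465) = -1/(-23713) = -1*(-1/23713) = 1/23713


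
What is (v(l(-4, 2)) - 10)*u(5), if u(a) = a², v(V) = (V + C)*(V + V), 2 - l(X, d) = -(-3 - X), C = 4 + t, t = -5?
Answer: 50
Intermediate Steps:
C = -1 (C = 4 - 5 = -1)
l(X, d) = -1 - X (l(X, d) = 2 - (-1)*(-3 - X) = 2 - (3 + X) = 2 + (-3 - X) = -1 - X)
v(V) = 2*V*(-1 + V) (v(V) = (V - 1)*(V + V) = (-1 + V)*(2*V) = 2*V*(-1 + V))
(v(l(-4, 2)) - 10)*u(5) = (2*(-1 - 1*(-4))*(-1 + (-1 - 1*(-4))) - 10)*5² = (2*(-1 + 4)*(-1 + (-1 + 4)) - 10)*25 = (2*3*(-1 + 3) - 10)*25 = (2*3*2 - 10)*25 = (12 - 10)*25 = 2*25 = 50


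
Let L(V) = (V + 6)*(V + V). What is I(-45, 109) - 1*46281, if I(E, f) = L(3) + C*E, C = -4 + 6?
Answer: -46317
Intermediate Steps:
L(V) = 2*V*(6 + V) (L(V) = (6 + V)*(2*V) = 2*V*(6 + V))
C = 2
I(E, f) = 54 + 2*E (I(E, f) = 2*3*(6 + 3) + 2*E = 2*3*9 + 2*E = 54 + 2*E)
I(-45, 109) - 1*46281 = (54 + 2*(-45)) - 1*46281 = (54 - 90) - 46281 = -36 - 46281 = -46317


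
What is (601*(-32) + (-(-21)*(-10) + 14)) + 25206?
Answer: 5778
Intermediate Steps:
(601*(-32) + (-(-21)*(-10) + 14)) + 25206 = (-19232 + (-7*30 + 14)) + 25206 = (-19232 + (-210 + 14)) + 25206 = (-19232 - 196) + 25206 = -19428 + 25206 = 5778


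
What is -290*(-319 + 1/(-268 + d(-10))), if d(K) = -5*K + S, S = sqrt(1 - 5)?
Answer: 1099219625/11882 + 145*I/11882 ≈ 92511.0 + 0.012203*I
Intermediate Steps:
S = 2*I (S = sqrt(-4) = 2*I ≈ 2.0*I)
d(K) = -5*K + 2*I
-290*(-319 + 1/(-268 + d(-10))) = -290*(-319 + 1/(-268 + (-5*(-10) + 2*I))) = -290*(-319 + 1/(-268 + (50 + 2*I))) = -290*(-319 + 1/(-218 + 2*I)) = -290*(-319 + (-218 - 2*I)/47528) = 92510 - 145*(-218 - 2*I)/23764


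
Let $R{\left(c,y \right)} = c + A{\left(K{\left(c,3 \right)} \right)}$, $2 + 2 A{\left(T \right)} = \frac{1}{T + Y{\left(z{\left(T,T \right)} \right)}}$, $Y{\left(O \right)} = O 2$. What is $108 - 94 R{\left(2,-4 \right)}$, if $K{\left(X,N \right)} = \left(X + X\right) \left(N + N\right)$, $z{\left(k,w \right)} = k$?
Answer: $\frac{961}{72} \approx 13.347$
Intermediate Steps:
$Y{\left(O \right)} = 2 O$
$K{\left(X,N \right)} = 4 N X$ ($K{\left(X,N \right)} = 2 X 2 N = 4 N X$)
$A{\left(T \right)} = -1 + \frac{1}{6 T}$ ($A{\left(T \right)} = -1 + \frac{1}{2 \left(T + 2 T\right)} = -1 + \frac{1}{2 \cdot 3 T} = -1 + \frac{\frac{1}{3} \frac{1}{T}}{2} = -1 + \frac{1}{6 T}$)
$R{\left(c,y \right)} = c + \frac{\frac{1}{6} - 12 c}{12 c}$ ($R{\left(c,y \right)} = c + \frac{\frac{1}{6} - 4 \cdot 3 c}{4 \cdot 3 c} = c + \frac{\frac{1}{6} - 12 c}{12 c}$)
$108 - 94 R{\left(2,-4 \right)} = 108 - 94 \left(-1 + 2 + \frac{1}{72 \cdot 2}\right) = 108 - 94 \left(-1 + 2 + \frac{1}{72} \cdot \frac{1}{2}\right) = 108 - 94 \left(-1 + 2 + \frac{1}{144}\right) = 108 - \frac{6815}{72} = \frac{961}{72}$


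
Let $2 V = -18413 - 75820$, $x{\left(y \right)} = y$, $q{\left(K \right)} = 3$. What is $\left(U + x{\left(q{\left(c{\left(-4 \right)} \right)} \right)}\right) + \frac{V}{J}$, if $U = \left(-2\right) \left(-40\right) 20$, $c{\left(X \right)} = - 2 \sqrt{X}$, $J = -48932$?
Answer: $\frac{156970225}{97864} \approx 1604.0$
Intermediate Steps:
$U = 1600$ ($U = 80 \cdot 20 = 1600$)
$V = - \frac{94233}{2}$ ($V = \frac{-18413 - 75820}{2} = \frac{1}{2} \left(-94233\right) = - \frac{94233}{2} \approx -47117.0$)
$\left(U + x{\left(q{\left(c{\left(-4 \right)} \right)} \right)}\right) + \frac{V}{J} = \left(1600 + 3\right) - \frac{94233}{2 \left(-48932\right)} = 1603 - - \frac{94233}{97864} = 1603 + \frac{94233}{97864} = \frac{156970225}{97864}$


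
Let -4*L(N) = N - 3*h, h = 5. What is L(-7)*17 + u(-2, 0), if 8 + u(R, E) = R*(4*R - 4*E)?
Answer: 203/2 ≈ 101.50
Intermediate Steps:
u(R, E) = -8 + R*(-4*E + 4*R) (u(R, E) = -8 + R*(4*R - 4*E) = -8 + R*(-4*E + 4*R))
L(N) = 15/4 - N/4 (L(N) = -(N - 3*5)/4 = -(N - 15)/4 = -(-15 + N)/4 = 15/4 - N/4)
L(-7)*17 + u(-2, 0) = (15/4 - 1/4*(-7))*17 + (-8 + 4*(-2)**2 - 4*0*(-2)) = (15/4 + 7/4)*17 + (-8 + 4*4 + 0) = (11/2)*17 + (-8 + 16 + 0) = 187/2 + 8 = 203/2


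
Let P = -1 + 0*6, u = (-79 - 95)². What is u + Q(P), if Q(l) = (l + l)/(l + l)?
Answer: 30277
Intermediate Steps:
u = 30276 (u = (-174)² = 30276)
P = -1 (P = -1 + 0 = -1)
Q(l) = 1 (Q(l) = (2*l)/((2*l)) = (2*l)*(1/(2*l)) = 1)
u + Q(P) = 30276 + 1 = 30277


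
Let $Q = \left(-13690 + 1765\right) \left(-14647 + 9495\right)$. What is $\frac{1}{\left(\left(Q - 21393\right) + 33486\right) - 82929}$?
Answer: $\frac{1}{61366764} \approx 1.6295 \cdot 10^{-8}$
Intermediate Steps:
$Q = 61437600$ ($Q = \left(-11925\right) \left(-5152\right) = 61437600$)
$\frac{1}{\left(\left(Q - 21393\right) + 33486\right) - 82929} = \frac{1}{\left(\left(61437600 - 21393\right) + 33486\right) - 82929} = \frac{1}{\left(61416207 + 33486\right) - 82929} = \frac{1}{61449693 - 82929} = \frac{1}{61366764}$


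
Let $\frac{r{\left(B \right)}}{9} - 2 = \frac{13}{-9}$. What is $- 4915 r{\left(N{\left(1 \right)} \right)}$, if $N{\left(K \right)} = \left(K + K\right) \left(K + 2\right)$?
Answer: $-24575$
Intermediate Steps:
$N{\left(K \right)} = 2 K \left(2 + K\right)$
$r{\left(B \right)} = 5$ ($r{\left(B \right)} = 18 + 9 \frac{13}{-9} = 18 + 9 \cdot 13 \left(- \frac{1}{9}\right) = 18 + 9 \left(- \frac{13}{9}\right) = 18 - 13 = 5$)
$- 4915 r{\left(N{\left(1 \right)} \right)} = \left(-4915\right) 5 = -24575$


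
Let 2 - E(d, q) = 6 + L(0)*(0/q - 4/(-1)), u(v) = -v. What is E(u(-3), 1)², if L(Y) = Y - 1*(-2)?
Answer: 144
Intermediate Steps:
L(Y) = 2 + Y (L(Y) = Y + 2 = 2 + Y)
E(d, q) = -12 (E(d, q) = 2 - (6 + (2 + 0)*(0/q - 4/(-1))) = 2 - (6 + 2*(0 - 4*(-1))) = 2 - (6 + 2*(0 + 4)) = 2 - (6 + 2*4) = 2 - (6 + 8) = 2 - 1*14 = 2 - 14 = -12)
E(u(-3), 1)² = (-12)² = 144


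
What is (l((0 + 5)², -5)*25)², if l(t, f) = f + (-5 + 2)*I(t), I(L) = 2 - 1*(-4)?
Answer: 330625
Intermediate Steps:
I(L) = 6 (I(L) = 2 + 4 = 6)
l(t, f) = -18 + f (l(t, f) = f + (-5 + 2)*6 = f - 3*6 = f - 18 = -18 + f)
(l((0 + 5)², -5)*25)² = ((-18 - 5)*25)² = (-23*25)² = (-575)² = 330625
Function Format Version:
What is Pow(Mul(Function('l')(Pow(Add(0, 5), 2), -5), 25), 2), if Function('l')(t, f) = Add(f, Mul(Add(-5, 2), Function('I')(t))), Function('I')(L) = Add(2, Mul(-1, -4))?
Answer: 330625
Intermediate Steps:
Function('I')(L) = 6 (Function('I')(L) = Add(2, 4) = 6)
Function('l')(t, f) = Add(-18, f) (Function('l')(t, f) = Add(f, Mul(Add(-5, 2), 6)) = Add(f, Mul(-3, 6)) = Add(f, -18) = Add(-18, f))
Pow(Mul(Function('l')(Pow(Add(0, 5), 2), -5), 25), 2) = Pow(Mul(Add(-18, -5), 25), 2) = Pow(Mul(-23, 25), 2) = Pow(-575, 2) = 330625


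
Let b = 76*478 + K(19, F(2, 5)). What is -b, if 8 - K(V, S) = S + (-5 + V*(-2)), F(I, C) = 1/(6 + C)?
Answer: -400168/11 ≈ -36379.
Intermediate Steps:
K(V, S) = 13 - S + 2*V (K(V, S) = 8 - (S + (-5 + V*(-2))) = 8 - (S + (-5 - 2*V)) = 8 - (-5 + S - 2*V) = 8 + (5 - S + 2*V) = 13 - S + 2*V)
b = 400168/11 (b = 76*478 + (13 - 1/(6 + 5) + 2*19) = 36328 + (13 - 1/11 + 38) = 36328 + 560/11 = 400168/11 ≈ 36379.)
-b = -1*400168/11 = -400168/11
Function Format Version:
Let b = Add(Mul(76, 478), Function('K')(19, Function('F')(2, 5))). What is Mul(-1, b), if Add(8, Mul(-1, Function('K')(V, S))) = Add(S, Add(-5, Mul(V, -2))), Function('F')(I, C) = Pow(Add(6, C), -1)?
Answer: Rational(-400168, 11) ≈ -36379.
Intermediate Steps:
Function('K')(V, S) = Add(13, Mul(-1, S), Mul(2, V)) (Function('K')(V, S) = Add(8, Mul(-1, Add(S, Add(-5, Mul(V, -2))))) = Add(8, Mul(-1, Add(S, Add(-5, Mul(-2, V))))) = Add(8, Mul(-1, Add(-5, S, Mul(-2, V)))) = Add(8, Add(5, Mul(-1, S), Mul(2, V))) = Add(13, Mul(-1, S), Mul(2, V)))
b = Rational(400168, 11) (b = Add(Mul(76, 478), Add(13, Mul(-1, Pow(Add(6, 5), -1)), Mul(2, 19))) = Add(36328, Add(13, Mul(-1, Pow(11, -1)), 38)) = Add(36328, Add(13, Mul(-1, Rational(1, 11)), 38)) = Add(36328, Add(13, Rational(-1, 11), 38)) = Add(36328, Rational(560, 11)) = Rational(400168, 11) ≈ 36379.)
Mul(-1, b) = Mul(-1, Rational(400168, 11)) = Rational(-400168, 11)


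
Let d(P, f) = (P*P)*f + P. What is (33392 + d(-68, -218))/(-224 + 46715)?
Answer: -974708/46491 ≈ -20.966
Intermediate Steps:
d(P, f) = P + f*P² (d(P, f) = P²*f + P = f*P² + P = P + f*P²)
(33392 + d(-68, -218))/(-224 + 46715) = (33392 - 68*(1 - 68*(-218)))/(-224 + 46715) = (33392 - 68*(1 + 14824))/46491 = (33392 - 68*14825)*(1/46491) = (33392 - 1008100)*(1/46491) = -974708*1/46491 = -974708/46491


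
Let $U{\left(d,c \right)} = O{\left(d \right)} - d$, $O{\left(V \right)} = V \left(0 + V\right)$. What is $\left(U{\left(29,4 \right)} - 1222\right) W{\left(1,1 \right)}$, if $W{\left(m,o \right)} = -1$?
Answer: $410$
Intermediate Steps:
$O{\left(V \right)} = V^{2}$ ($O{\left(V \right)} = V V = V^{2}$)
$U{\left(d,c \right)} = d^{2} - d$
$\left(U{\left(29,4 \right)} - 1222\right) W{\left(1,1 \right)} = \left(29 \left(-1 + 29\right) - 1222\right) \left(-1\right) = \left(29 \cdot 28 - 1222\right) \left(-1\right) = \left(812 - 1222\right) \left(-1\right) = \left(-410\right) \left(-1\right) = 410$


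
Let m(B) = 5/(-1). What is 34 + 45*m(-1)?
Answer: -191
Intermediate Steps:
m(B) = -5 (m(B) = 5*(-1) = -5)
34 + 45*m(-1) = 34 + 45*(-5) = 34 - 225 = -191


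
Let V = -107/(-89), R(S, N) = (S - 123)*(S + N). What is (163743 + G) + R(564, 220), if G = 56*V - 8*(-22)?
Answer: 45365999/89 ≈ 5.0973e+5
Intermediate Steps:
R(S, N) = (-123 + S)*(N + S)
V = 107/89 (V = -107*(-1/89) = 107/89 ≈ 1.2022)
G = 21656/89 (G = 56*(107/89) - 8*(-22) = 5992/89 + 176 = 21656/89 ≈ 243.33)
(163743 + G) + R(564, 220) = (163743 + 21656/89) + (564² - 123*220 - 123*564 + 220*564) = 14594783/89 + (318096 - 27060 - 69372 + 124080) = 14594783/89 + 345744 = 45365999/89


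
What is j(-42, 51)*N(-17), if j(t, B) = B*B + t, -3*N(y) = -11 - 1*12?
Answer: 19619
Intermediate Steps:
N(y) = 23/3 (N(y) = -(-11 - 1*12)/3 = -(-11 - 12)/3 = -1/3*(-23) = 23/3)
j(t, B) = t + B**2 (j(t, B) = B**2 + t = t + B**2)
j(-42, 51)*N(-17) = (-42 + 51**2)*(23/3) = (-42 + 2601)*(23/3) = 2559*(23/3) = 19619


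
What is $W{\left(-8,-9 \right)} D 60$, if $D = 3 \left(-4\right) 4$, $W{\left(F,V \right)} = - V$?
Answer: $-25920$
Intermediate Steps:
$D = -48$ ($D = \left(-12\right) 4 = -48$)
$W{\left(-8,-9 \right)} D 60 = \left(-1\right) \left(-9\right) \left(-48\right) 60 = 9 \left(-48\right) 60 = \left(-432\right) 60 = -25920$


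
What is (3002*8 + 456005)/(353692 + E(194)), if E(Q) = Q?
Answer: 160007/117962 ≈ 1.3564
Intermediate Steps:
(3002*8 + 456005)/(353692 + E(194)) = (3002*8 + 456005)/(353692 + 194) = (24016 + 456005)/353886 = 480021*(1/353886) = 160007/117962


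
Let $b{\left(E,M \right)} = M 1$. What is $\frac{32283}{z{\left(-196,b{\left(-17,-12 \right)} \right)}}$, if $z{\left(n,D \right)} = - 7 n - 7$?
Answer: $\frac{10761}{455} \approx 23.651$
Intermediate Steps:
$b{\left(E,M \right)} = M$
$z{\left(n,D \right)} = -7 - 7 n$
$\frac{32283}{z{\left(-196,b{\left(-17,-12 \right)} \right)}} = \frac{32283}{-7 - -1372} = \frac{32283}{-7 + 1372} = \frac{32283}{1365} = 32283 \cdot \frac{1}{1365} = \frac{10761}{455}$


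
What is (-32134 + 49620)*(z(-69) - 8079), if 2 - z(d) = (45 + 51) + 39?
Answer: -143595032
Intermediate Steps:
z(d) = -133 (z(d) = 2 - ((45 + 51) + 39) = 2 - (96 + 39) = 2 - 1*135 = 2 - 135 = -133)
(-32134 + 49620)*(z(-69) - 8079) = (-32134 + 49620)*(-133 - 8079) = 17486*(-8212) = -143595032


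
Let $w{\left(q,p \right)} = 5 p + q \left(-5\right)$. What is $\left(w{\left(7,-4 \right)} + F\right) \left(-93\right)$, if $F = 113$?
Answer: $-5394$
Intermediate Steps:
$w{\left(q,p \right)} = - 5 q + 5 p$ ($w{\left(q,p \right)} = 5 p - 5 q = - 5 q + 5 p$)
$\left(w{\left(7,-4 \right)} + F\right) \left(-93\right) = \left(\left(\left(-5\right) 7 + 5 \left(-4\right)\right) + 113\right) \left(-93\right) = \left(\left(-35 - 20\right) + 113\right) \left(-93\right) = \left(-55 + 113\right) \left(-93\right) = 58 \left(-93\right) = -5394$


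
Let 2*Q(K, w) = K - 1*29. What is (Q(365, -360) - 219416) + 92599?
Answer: -126649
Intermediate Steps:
Q(K, w) = -29/2 + K/2 (Q(K, w) = (K - 1*29)/2 = (K - 29)/2 = (-29 + K)/2 = -29/2 + K/2)
(Q(365, -360) - 219416) + 92599 = ((-29/2 + (1/2)*365) - 219416) + 92599 = ((-29/2 + 365/2) - 219416) + 92599 = (168 - 219416) + 92599 = -219248 + 92599 = -126649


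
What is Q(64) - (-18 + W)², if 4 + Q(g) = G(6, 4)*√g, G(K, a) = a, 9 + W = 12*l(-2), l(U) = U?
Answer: -2573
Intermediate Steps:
W = -33 (W = -9 + 12*(-2) = -9 - 24 = -33)
Q(g) = -4 + 4*√g
Q(64) - (-18 + W)² = (-4 + 4*√64) - (-18 - 33)² = (-4 + 4*8) - 1*(-51)² = (-4 + 32) - 1*2601 = 28 - 2601 = -2573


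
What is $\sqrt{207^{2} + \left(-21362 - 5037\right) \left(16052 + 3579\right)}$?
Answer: $4 i \sqrt{32387245} \approx 22764.0 i$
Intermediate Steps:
$\sqrt{207^{2} + \left(-21362 - 5037\right) \left(16052 + 3579\right)} = \sqrt{42849 - 518238769} = \sqrt{-518195920} = 4 i \sqrt{32387245}$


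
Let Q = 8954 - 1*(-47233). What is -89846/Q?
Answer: -89846/56187 ≈ -1.5991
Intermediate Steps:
Q = 56187 (Q = 8954 + 47233 = 56187)
-89846/Q = -89846/56187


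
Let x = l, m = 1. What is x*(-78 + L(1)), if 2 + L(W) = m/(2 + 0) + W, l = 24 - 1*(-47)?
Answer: -11147/2 ≈ -5573.5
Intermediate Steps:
l = 71 (l = 24 + 47 = 71)
x = 71
L(W) = -3/2 + W (L(W) = -2 + (1/(2 + 0) + W) = -2 + (1/2 + W) = -3/2 + W)
x*(-78 + L(1)) = 71*(-78 + (-3/2 + 1)) = 71*(-78 - 1/2) = 71*(-157/2) = -11147/2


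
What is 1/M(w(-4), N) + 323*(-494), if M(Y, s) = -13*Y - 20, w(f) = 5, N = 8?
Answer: -13562771/85 ≈ -1.5956e+5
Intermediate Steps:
M(Y, s) = -20 - 13*Y
1/M(w(-4), N) + 323*(-494) = 1/(-20 - 13*5) + 323*(-494) = 1/(-20 - 65) - 159562 = 1/(-85) - 159562 = -1/85 - 159562 = -13562771/85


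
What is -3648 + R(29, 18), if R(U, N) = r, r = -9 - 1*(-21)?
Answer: -3636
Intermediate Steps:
r = 12 (r = -9 + 21 = 12)
R(U, N) = 12
-3648 + R(29, 18) = -3648 + 12 = -3636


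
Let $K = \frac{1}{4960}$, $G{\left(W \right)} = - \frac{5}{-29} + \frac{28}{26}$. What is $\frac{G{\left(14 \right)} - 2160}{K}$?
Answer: $- \frac{4036691040}{377} \approx -1.0707 \cdot 10^{7}$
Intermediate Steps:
$G{\left(W \right)} = \frac{471}{377}$ ($G{\left(W \right)} = \left(-5\right) \left(- \frac{1}{29}\right) + 28 \cdot \frac{1}{26} = \frac{5}{29} + \frac{14}{13} = \frac{471}{377}$)
$K = \frac{1}{4960} \approx 0.00020161$
$\frac{G{\left(14 \right)} - 2160}{K} = \left(\frac{471}{377} - 2160\right) \frac{1}{\frac{1}{4960}} = \left(\frac{471}{377} - 2160\right) 4960 = \left(- \frac{813849}{377}\right) 4960 = - \frac{4036691040}{377}$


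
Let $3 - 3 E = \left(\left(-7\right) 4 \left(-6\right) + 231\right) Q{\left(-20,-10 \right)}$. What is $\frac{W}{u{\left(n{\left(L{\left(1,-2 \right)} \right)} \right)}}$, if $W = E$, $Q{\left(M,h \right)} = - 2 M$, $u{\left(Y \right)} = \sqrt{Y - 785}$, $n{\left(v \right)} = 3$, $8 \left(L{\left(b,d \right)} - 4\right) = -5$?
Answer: $\frac{5319 i \sqrt{782}}{782} \approx 190.21 i$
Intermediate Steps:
$L{\left(b,d \right)} = \frac{27}{8}$ ($L{\left(b,d \right)} = 4 + \frac{1}{8} \left(-5\right) = 4 - \frac{5}{8} = \frac{27}{8}$)
$u{\left(Y \right)} = \sqrt{-785 + Y}$
$E = -5319$ ($E = 1 - \frac{\left(\left(-7\right) 4 \left(-6\right) + 231\right) \left(\left(-2\right) \left(-20\right)\right)}{3} = 1 - \frac{\left(\left(-28\right) \left(-6\right) + 231\right) 40}{3} = 1 - \frac{\left(168 + 231\right) 40}{3} = 1 - \frac{399 \cdot 40}{3} = 1 - 5320 = -5319$)
$W = -5319$
$\frac{W}{u{\left(n{\left(L{\left(1,-2 \right)} \right)} \right)}} = - \frac{5319}{\sqrt{-785 + 3}} = - \frac{5319}{\sqrt{-782}} = - \frac{5319}{i \sqrt{782}} = - 5319 \left(- \frac{i \sqrt{782}}{782}\right) = \frac{5319 i \sqrt{782}}{782}$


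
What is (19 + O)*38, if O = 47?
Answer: 2508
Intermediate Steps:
(19 + O)*38 = (19 + 47)*38 = 66*38 = 2508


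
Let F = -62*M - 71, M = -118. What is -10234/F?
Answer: -1462/1035 ≈ -1.4126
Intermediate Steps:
F = 7245 (F = -62*(-118) - 71 = 7316 - 71 = 7245)
-10234/F = -10234/7245 = -10234*1/7245 = -1462/1035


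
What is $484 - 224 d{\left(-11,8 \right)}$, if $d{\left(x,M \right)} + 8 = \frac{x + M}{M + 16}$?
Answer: $2304$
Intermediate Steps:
$d{\left(x,M \right)} = -8 + \frac{M + x}{16 + M}$ ($d{\left(x,M \right)} = -8 + \frac{x + M}{M + 16} = -8 + \frac{M + x}{16 + M}$)
$484 - 224 d{\left(-11,8 \right)} = 484 - 224 \frac{-128 - 11 - 56}{16 + 8} = 484 - 224 \frac{-128 - 11 - 56}{24} = 484 - 224 \cdot \frac{1}{24} \left(-195\right) = 484 - -1820 = 484 + 1820 = 2304$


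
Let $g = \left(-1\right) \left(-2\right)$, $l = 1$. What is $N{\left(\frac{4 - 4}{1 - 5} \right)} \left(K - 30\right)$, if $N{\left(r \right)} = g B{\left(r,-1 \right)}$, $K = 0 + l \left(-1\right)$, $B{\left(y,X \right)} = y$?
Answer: $0$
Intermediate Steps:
$g = 2$
$K = -1$ ($K = 0 + 1 \left(-1\right) = 0 - 1 = -1$)
$N{\left(r \right)} = 2 r$
$N{\left(\frac{4 - 4}{1 - 5} \right)} \left(K - 30\right) = 2 \frac{4 - 4}{1 - 5} \left(-1 - 30\right) = 2 \frac{0}{-4} \left(-31\right) = 2 \cdot 0 \left(- \frac{1}{4}\right) \left(-31\right) = 2 \cdot 0 \left(-31\right) = 0 \left(-31\right) = 0$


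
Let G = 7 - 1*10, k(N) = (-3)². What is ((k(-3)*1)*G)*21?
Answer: -567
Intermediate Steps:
k(N) = 9
G = -3 (G = 7 - 10 = -3)
((k(-3)*1)*G)*21 = ((9*1)*(-3))*21 = (9*(-3))*21 = -27*21 = -567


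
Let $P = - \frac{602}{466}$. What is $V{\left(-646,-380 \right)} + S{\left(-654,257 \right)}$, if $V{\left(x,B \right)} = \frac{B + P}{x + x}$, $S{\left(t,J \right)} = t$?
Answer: $- \frac{196788703}{301036} \approx -653.71$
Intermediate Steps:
$P = - \frac{301}{233}$ ($P = \left(-602\right) \frac{1}{466} = - \frac{301}{233} \approx -1.2918$)
$V{\left(x,B \right)} = \frac{- \frac{301}{233} + B}{2 x}$ ($V{\left(x,B \right)} = \frac{B - \frac{301}{233}}{x + x} = \frac{- \frac{301}{233} + B}{2 x}$)
$V{\left(-646,-380 \right)} + S{\left(-654,257 \right)} = \frac{-301 + 233 \left(-380\right)}{466 \left(-646\right)} - 654 = \frac{1}{466} \left(- \frac{1}{646}\right) \left(-301 - 88540\right) - 654 = \frac{1}{466} \left(- \frac{1}{646}\right) \left(-88841\right) - 654 = \frac{88841}{301036} - 654 = - \frac{196788703}{301036}$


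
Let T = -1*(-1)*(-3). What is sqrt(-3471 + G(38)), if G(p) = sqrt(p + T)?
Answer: sqrt(-3471 + sqrt(35)) ≈ 58.865*I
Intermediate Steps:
T = -3 (T = 1*(-3) = -3)
G(p) = sqrt(-3 + p) (G(p) = sqrt(p - 3) = sqrt(-3 + p))
sqrt(-3471 + G(38)) = sqrt(-3471 + sqrt(-3 + 38)) = sqrt(-3471 + sqrt(35))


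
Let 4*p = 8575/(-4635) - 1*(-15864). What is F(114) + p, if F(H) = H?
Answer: 15126925/3708 ≈ 4079.5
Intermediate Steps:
p = 14704213/3708 (p = (8575/(-4635) - 1*(-15864))/4 = (8575*(-1/4635) + 15864)/4 = (-1715/927 + 15864)/4 = (1/4)*(14704213/927) = 14704213/3708 ≈ 3965.5)
F(114) + p = 114 + 14704213/3708 = 15126925/3708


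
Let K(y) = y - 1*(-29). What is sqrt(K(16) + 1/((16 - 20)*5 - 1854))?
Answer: 7*sqrt(3225154)/1874 ≈ 6.7082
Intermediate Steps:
K(y) = 29 + y (K(y) = y + 29 = 29 + y)
sqrt(K(16) + 1/((16 - 20)*5 - 1854)) = sqrt((29 + 16) + 1/((16 - 20)*5 - 1854)) = sqrt(45 + 1/(-4*5 - 1854)) = sqrt(45 + 1/(-20 - 1854)) = sqrt(45 + 1/(-1874)) = sqrt(45 - 1/1874) = sqrt(84329/1874) = 7*sqrt(3225154)/1874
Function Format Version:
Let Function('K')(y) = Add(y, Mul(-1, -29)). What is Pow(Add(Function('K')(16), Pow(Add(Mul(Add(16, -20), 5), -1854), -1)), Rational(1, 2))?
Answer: Mul(Rational(7, 1874), Pow(3225154, Rational(1, 2))) ≈ 6.7082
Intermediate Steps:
Function('K')(y) = Add(29, y) (Function('K')(y) = Add(y, 29) = Add(29, y))
Pow(Add(Function('K')(16), Pow(Add(Mul(Add(16, -20), 5), -1854), -1)), Rational(1, 2)) = Pow(Add(Add(29, 16), Pow(Add(Mul(Add(16, -20), 5), -1854), -1)), Rational(1, 2)) = Pow(Add(45, Pow(Add(Mul(-4, 5), -1854), -1)), Rational(1, 2)) = Pow(Add(45, Pow(Add(-20, -1854), -1)), Rational(1, 2)) = Pow(Add(45, Pow(-1874, -1)), Rational(1, 2)) = Pow(Add(45, Rational(-1, 1874)), Rational(1, 2)) = Pow(Rational(84329, 1874), Rational(1, 2)) = Mul(Rational(7, 1874), Pow(3225154, Rational(1, 2)))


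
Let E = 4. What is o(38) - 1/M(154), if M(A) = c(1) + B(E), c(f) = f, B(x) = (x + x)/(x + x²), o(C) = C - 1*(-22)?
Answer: 415/7 ≈ 59.286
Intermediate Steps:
o(C) = 22 + C (o(C) = C + 22 = 22 + C)
B(x) = 2*x/(x + x²) (B(x) = (2*x)/(x + x²) = 2*x/(x + x²))
M(A) = 7/5 (M(A) = 1 + 2/(1 + 4) = 1 + 2/5 = 1 + 2*(⅕) = 1 + ⅖ = 7/5)
o(38) - 1/M(154) = (22 + 38) - 1/7/5 = 60 - 1*5/7 = 60 - 5/7 = 415/7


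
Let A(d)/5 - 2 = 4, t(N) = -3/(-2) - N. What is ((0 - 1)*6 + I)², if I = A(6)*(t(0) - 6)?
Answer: 19881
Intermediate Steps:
t(N) = 3/2 - N (t(N) = -3*(-½) - N = 3/2 - N)
A(d) = 30 (A(d) = 10 + 5*4 = 10 + 20 = 30)
I = -135 (I = 30*((3/2 - 1*0) - 6) = 30*((3/2 + 0) - 6) = 30*(3/2 - 6) = 30*(-9/2) = -135)
((0 - 1)*6 + I)² = ((0 - 1)*6 - 135)² = (-1*6 - 135)² = (-6 - 135)² = (-141)² = 19881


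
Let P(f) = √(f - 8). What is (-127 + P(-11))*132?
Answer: -16764 + 132*I*√19 ≈ -16764.0 + 575.38*I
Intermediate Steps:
P(f) = √(-8 + f)
(-127 + P(-11))*132 = (-127 + √(-8 - 11))*132 = (-127 + √(-19))*132 = (-127 + I*√19)*132 = -16764 + 132*I*√19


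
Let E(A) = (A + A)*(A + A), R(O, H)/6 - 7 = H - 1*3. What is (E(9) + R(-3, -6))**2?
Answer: 97344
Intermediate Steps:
R(O, H) = 24 + 6*H (R(O, H) = 42 + 6*(H - 1*3) = 42 + 6*(H - 3) = 42 + 6*(-3 + H) = 42 + (-18 + 6*H) = 24 + 6*H)
E(A) = 4*A**2 (E(A) = (2*A)*(2*A) = 4*A**2)
(E(9) + R(-3, -6))**2 = (4*9**2 + (24 + 6*(-6)))**2 = (4*81 + (24 - 36))**2 = (324 - 12)**2 = 312**2 = 97344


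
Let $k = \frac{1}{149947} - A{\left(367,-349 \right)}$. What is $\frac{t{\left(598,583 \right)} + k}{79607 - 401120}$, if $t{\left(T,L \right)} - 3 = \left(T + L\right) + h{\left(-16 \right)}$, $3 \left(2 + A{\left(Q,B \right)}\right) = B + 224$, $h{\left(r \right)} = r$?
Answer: $- \frac{545057348}{144629729433} \approx -0.0037686$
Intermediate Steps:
$A{\left(Q,B \right)} = \frac{218}{3} + \frac{B}{3}$ ($A{\left(Q,B \right)} = -2 + \frac{B + 224}{3} = -2 + \frac{224 + B}{3} = -2 + \left(\frac{224}{3} + \frac{B}{3}\right) = \frac{218}{3} + \frac{B}{3}$)
$k = \frac{19643060}{449841}$ ($k = \frac{1}{149947} - \left(\frac{218}{3} + \frac{1}{3} \left(-349\right)\right) = \frac{1}{149947} - \left(\frac{218}{3} - \frac{349}{3}\right) = \frac{1}{149947} - - \frac{131}{3} = \frac{1}{149947} + \frac{131}{3} = \frac{19643060}{449841} \approx 43.667$)
$t{\left(T,L \right)} = -13 + L + T$ ($t{\left(T,L \right)} = 3 - \left(16 - L - T\right) = 3 + \left(-16 + L + T\right) = -13 + L + T$)
$\frac{t{\left(598,583 \right)} + k}{79607 - 401120} = \frac{\left(-13 + 583 + 598\right) + \frac{19643060}{449841}}{79607 - 401120} = \frac{1168 + \frac{19643060}{449841}}{-321513} = \frac{545057348}{449841} \left(- \frac{1}{321513}\right) = - \frac{545057348}{144629729433}$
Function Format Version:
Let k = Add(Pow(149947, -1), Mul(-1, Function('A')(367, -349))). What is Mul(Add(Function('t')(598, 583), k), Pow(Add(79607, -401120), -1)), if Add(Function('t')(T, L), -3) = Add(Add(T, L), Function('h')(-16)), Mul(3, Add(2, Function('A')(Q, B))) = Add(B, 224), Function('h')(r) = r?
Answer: Rational(-545057348, 144629729433) ≈ -0.0037686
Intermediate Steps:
Function('A')(Q, B) = Add(Rational(218, 3), Mul(Rational(1, 3), B)) (Function('A')(Q, B) = Add(-2, Mul(Rational(1, 3), Add(B, 224))) = Add(-2, Mul(Rational(1, 3), Add(224, B))) = Add(-2, Add(Rational(224, 3), Mul(Rational(1, 3), B))) = Add(Rational(218, 3), Mul(Rational(1, 3), B)))
k = Rational(19643060, 449841) (k = Add(Pow(149947, -1), Mul(-1, Add(Rational(218, 3), Mul(Rational(1, 3), -349)))) = Add(Rational(1, 149947), Mul(-1, Add(Rational(218, 3), Rational(-349, 3)))) = Add(Rational(1, 149947), Mul(-1, Rational(-131, 3))) = Add(Rational(1, 149947), Rational(131, 3)) = Rational(19643060, 449841) ≈ 43.667)
Function('t')(T, L) = Add(-13, L, T) (Function('t')(T, L) = Add(3, Add(Add(T, L), -16)) = Add(3, Add(Add(L, T), -16)) = Add(3, Add(-16, L, T)) = Add(-13, L, T))
Mul(Add(Function('t')(598, 583), k), Pow(Add(79607, -401120), -1)) = Mul(Add(Add(-13, 583, 598), Rational(19643060, 449841)), Pow(Add(79607, -401120), -1)) = Mul(Add(1168, Rational(19643060, 449841)), Pow(-321513, -1)) = Mul(Rational(545057348, 449841), Rational(-1, 321513)) = Rational(-545057348, 144629729433)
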